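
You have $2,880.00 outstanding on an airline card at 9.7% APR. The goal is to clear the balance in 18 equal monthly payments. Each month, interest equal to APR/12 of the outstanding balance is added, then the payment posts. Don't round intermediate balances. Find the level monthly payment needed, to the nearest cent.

Monthly rate r = 9.7%/12 = 0.808333% = 0.00808333.
Level-payment amortization: P = B₀·r / (1 − (1+r)^(−n)) = 2880.00·0.00808333 / (1 − 1.00808^(−18)).
Denominator 1 − (1+r)^(−18) = 0.134904252.
P = 23.28 / 0.134904252 ≈ 172.57.

$172.57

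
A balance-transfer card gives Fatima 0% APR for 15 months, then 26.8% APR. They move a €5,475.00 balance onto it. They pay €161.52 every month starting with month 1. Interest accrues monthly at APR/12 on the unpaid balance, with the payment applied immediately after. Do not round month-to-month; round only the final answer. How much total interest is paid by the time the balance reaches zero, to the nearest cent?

€957.09

Promo months 1–15 at r₀ = 0%/12 = 0; months 16+ at r₁ = 26.8%/12 = 0.0223333.
After month 15 (no interest yet): B = €5,475.00 − 15·€161.52 = €3,052.20.
Then at r₁ with €161.52/mo: n₂ = −ln(1 − r₁·B/P)/ln(1+r₁) ≈ 24.82 → 25 more payments.
Total paid = 39·€161.52 + €132.81 = €6,432.09; interest = €6,432.09 − €5,475.00 = €957.09.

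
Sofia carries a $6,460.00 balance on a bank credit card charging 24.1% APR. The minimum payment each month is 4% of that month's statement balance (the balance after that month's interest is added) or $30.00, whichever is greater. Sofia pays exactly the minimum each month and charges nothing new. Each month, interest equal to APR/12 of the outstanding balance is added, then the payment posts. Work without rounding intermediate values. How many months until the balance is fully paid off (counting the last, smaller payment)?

138 months

Monthly rate r = 24.1%/12 = 2.00833% = 0.0200833.
While 4% of the post-interest balance exceeds $30.00, each month B ← (B·(1+r))·(1 − 0.04), i.e. B shrinks by the factor (1+r)·0.96 = 0.97928.
This holds for months 1–104. Entering month 105 the balance is $732.06; 4% of the post-interest balance is now below $30.00, so the flat $30.00 minimum applies from here.
From month 105 a fixed $30.00 at rate r clears $732.06 in 34 more payments. Total: 104 + 34 = 138 months.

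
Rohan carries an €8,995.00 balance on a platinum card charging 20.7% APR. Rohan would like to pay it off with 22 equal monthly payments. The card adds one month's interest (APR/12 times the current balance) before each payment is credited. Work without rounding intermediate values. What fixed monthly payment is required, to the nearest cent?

Monthly rate r = 20.7%/12 = 1.725% = 0.01725.
Level-payment amortization: P = B₀·r / (1 − (1+r)^(−n)) = 8995.00·0.01725 / (1 − 1.01725^(−22)).
Denominator 1 − (1+r)^(−22) = 0.313578888.
P = 155.164 / 0.313578888 ≈ 494.82.

€494.82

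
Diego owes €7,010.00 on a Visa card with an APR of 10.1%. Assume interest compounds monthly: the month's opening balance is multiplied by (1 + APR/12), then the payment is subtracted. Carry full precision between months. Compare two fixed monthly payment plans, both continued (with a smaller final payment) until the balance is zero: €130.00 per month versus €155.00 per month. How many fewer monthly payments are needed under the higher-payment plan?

15 fewer payments

Monthly rate r = 10.1%/12 = 0.841667% = 0.00841667.
At €130.00/mo: n = ⌈−ln(1 − rB₀/P)/ln(1+r)⌉ = 73 payments (last €21.83); total interest = total paid − €7,010.00 = €2,371.83.
At €155.00/mo: 58 payments (last €24.93); total interest €1,849.93.
Payments saved = 73 − 58 = 15.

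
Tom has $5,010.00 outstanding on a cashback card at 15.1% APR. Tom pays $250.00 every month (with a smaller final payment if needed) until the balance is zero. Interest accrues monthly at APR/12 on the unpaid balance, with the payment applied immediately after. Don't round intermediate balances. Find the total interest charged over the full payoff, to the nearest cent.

Monthly rate r = 15.1%/12 = 1.25833% = 0.0125833.
Payoff takes n = ⌈−ln(1 − rB₀/P)/ln(1+r)⌉ = ⌈23.237⌉ = 24 payments; the last is $59.63.
Total paid = 23·$250.00 + $59.63 = $5,809.63.
Total interest = total paid − principal = $5,809.63 − $5,010.00 = $799.63.

$799.63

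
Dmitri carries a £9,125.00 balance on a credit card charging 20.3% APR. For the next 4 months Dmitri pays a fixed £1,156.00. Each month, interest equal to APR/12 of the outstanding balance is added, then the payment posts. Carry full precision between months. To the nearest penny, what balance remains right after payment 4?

Monthly rate r = 20.3%/12 = 1.69167% = 0.0169167.
Each month: B ← B·(1+r) − £1,156.00.
Month 1: interest £154.36; balance after payment £8,123.36.
Month 2: interest £137.42; balance after payment £7,104.78.
Month 3: interest £120.19; balance after payment £6,068.97.
Month 4: interest £102.67; balance after payment £5,015.64.

£5,015.64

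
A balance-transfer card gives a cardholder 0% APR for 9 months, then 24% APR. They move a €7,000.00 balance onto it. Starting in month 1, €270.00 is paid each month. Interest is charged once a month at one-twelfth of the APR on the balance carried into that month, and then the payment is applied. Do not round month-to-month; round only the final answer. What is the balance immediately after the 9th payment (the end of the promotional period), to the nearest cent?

Promo months 1–9 at r₀ = 0%/12 = 0; months 10+ at r₁ = 24%/12 = 0.02.
After month 9 (no interest yet): B = €7,000.00 − 9·€270.00 = €4,570.00.

€4,570.00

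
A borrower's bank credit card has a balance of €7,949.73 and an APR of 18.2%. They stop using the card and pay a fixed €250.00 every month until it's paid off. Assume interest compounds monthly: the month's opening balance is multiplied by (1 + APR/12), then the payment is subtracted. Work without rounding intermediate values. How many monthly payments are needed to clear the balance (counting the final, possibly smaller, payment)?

44 months

Monthly rate r = 18.2%/12 = 1.51667% = 0.0151667.
Recurrence: B ← B·(1+r) − €250.00.
Month 1: interest €120.57; balance after payment €7,820.30.
Month 2: interest €118.61; balance after payment €7,688.91.
Closed form: n = −ln(1 − rB₀/P)/ln(1+r) = −ln(0.51772)/ln(1.01517) ≈ 43.735, so the balance reaches zero during payment 44.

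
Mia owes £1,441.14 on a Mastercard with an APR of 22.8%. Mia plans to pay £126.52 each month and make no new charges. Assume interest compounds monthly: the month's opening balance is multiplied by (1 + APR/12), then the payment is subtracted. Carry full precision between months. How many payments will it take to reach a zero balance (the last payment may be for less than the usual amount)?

Monthly rate r = 22.8%/12 = 1.9% = 0.019.
Recurrence: B ← B·(1+r) − £126.52.
Month 1: interest £27.38; balance after payment £1,342.00.
Month 2: interest £25.50; balance after payment £1,240.98.
Closed form: n = −ln(1 − rB₀/P)/ln(1+r) = −ln(0.78358)/ln(1.019) ≈ 12.958, so the balance reaches zero during payment 13.

13 months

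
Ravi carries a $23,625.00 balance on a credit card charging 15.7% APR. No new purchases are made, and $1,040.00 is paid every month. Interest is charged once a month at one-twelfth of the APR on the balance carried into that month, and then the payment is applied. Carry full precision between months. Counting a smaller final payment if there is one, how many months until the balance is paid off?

28 months

Monthly rate r = 15.7%/12 = 1.30833% = 0.0130833.
Recurrence: B ← B·(1+r) − $1,040.00.
Month 1: interest $309.09; balance after payment $22,894.09.
Month 2: interest $299.53; balance after payment $22,153.62.
Closed form: n = −ln(1 − rB₀/P)/ln(1+r) = −ln(0.70279)/ln(1.01308) ≈ 27.133, so the balance reaches zero during payment 28.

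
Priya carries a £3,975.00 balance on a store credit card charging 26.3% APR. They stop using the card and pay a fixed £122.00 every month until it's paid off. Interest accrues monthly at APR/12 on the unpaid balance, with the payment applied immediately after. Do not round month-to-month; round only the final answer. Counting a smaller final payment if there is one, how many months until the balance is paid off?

Monthly rate r = 26.3%/12 = 2.19167% = 0.0219167.
Recurrence: B ← B·(1+r) − £122.00.
Month 1: interest £87.12; balance after payment £3,940.12.
Month 2: interest £86.35; balance after payment £3,904.47.
Closed form: n = −ln(1 − rB₀/P)/ln(1+r) = −ln(0.28591)/ln(1.02192) ≈ 57.753, so the balance reaches zero during payment 58.

58 payments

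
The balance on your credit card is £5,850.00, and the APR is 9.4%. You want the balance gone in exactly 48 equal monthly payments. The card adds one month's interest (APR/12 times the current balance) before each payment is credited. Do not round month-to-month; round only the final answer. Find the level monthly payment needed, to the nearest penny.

£146.69

Monthly rate r = 9.4%/12 = 0.783333% = 0.00783333.
Level-payment amortization: P = B₀·r / (1 − (1+r)^(−n)) = 5850.00·0.00783333 / (1 − 1.00783^(−48)).
Denominator 1 − (1+r)^(−48) = 0.312391043.
P = 45.825 / 0.312391043 ≈ 146.69.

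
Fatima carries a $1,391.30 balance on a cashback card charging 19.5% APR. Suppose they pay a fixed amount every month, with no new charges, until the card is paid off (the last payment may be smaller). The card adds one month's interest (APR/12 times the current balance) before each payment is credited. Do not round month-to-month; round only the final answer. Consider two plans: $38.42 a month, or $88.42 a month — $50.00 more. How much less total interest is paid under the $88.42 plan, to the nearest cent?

$496.18

Monthly rate r = 19.5%/12 = 1.625% = 0.01625.
At $38.42/mo: n = ⌈−ln(1 − rB₀/P)/ln(1+r)⌉ = 56 payments (last $3.08); total interest = total paid − $1,391.30 = $724.88.
At $88.42/mo: 19 payments (last $28.44); total interest $228.70.
Interest saved = $724.88 − $228.70 = $496.18.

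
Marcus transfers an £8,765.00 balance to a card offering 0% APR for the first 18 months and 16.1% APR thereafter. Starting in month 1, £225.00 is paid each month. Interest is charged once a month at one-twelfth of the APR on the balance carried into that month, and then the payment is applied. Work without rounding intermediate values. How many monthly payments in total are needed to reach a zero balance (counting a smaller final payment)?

Promo months 1–18 at r₀ = 0%/12 = 0; months 19+ at r₁ = 16.1%/12 = 0.0134167.
After month 18 (no interest yet): B = £8,765.00 − 18·£225.00 = £4,715.00.
Then at r₁ with £225.00/mo: n₂ = −ln(1 − r₁·B/P)/ln(1+r₁) ≈ 24.77 → 25 more payments.

43 months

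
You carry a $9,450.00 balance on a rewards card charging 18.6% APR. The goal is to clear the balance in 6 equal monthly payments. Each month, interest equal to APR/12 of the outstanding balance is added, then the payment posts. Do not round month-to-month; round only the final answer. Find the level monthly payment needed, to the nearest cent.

$1,661.54

Monthly rate r = 18.6%/12 = 1.55% = 0.0155.
Level-payment amortization: P = B₀·r / (1 − (1+r)^(−n)) = 9450.00·0.0155 / (1 − 1.0155^(−6)).
Denominator 1 − (1+r)^(−6) = 0.0881562335.
P = 146.475 / 0.0881562335 ≈ 1661.54.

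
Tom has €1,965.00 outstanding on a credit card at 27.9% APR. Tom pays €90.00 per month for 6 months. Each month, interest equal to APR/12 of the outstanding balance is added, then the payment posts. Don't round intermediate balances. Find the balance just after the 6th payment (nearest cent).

Monthly rate r = 27.9%/12 = 2.325% = 0.02325.
Each month: B ← B·(1+r) − €90.00.
Month 1: interest €45.69; balance after payment €1,920.69.
Month 2: interest €44.66; balance after payment €1,875.34.
Month 3: interest €43.60; balance after payment €1,828.94.
Month 4: interest €42.52; balance after payment €1,781.47.
Month 5: interest €41.42; balance after payment €1,732.89.
Month 6: interest €40.29; balance after payment €1,683.18.

€1,683.18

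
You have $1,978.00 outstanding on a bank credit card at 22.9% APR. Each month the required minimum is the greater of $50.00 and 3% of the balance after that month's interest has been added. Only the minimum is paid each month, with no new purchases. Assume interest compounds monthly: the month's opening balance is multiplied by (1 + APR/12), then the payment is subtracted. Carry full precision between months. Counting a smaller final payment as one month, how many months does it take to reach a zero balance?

Monthly rate r = 22.9%/12 = 1.90833% = 0.0190833.
While 3% of the post-interest balance exceeds $50.00, each month B ← (B·(1+r))·(1 − 0.03), i.e. B shrinks by the factor (1+r)·0.97 = 0.98851.
This holds for months 1–17. Entering month 18 the balance is $1,625.21; 3% of the post-interest balance is now below $50.00, so the flat $50.00 minimum applies from here.
From month 18 a fixed $50.00 at rate r clears $1,625.21 in 52 more payments. Total: 17 + 52 = 69 months.

69 months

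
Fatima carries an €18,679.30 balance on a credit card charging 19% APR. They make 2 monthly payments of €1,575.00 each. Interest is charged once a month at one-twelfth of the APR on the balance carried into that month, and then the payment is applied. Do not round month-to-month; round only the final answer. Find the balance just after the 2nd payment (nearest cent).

€16,100.56

Monthly rate r = 19%/12 = 1.58333% = 0.0158333.
Each month: B ← B·(1+r) − €1,575.00.
Month 1: interest €295.76; balance after payment €17,400.06.
Month 2: interest €275.50; balance after payment €16,100.56.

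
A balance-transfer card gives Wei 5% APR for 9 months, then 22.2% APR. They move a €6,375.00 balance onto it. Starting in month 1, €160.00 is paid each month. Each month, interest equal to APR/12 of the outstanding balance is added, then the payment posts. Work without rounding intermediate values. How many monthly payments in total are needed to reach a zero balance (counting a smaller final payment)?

Promo months 1–9 at r₀ = 5%/12 = 0.00416667; months 10+ at r₁ = 22.2%/12 = 0.0185.
After month 9: iterate B ← B·(1+r₀) − €160.00 for 9 months → €5,153.85.
Then at r₁ with €160.00/mo: n₂ = −ln(1 − r₁·B/P)/ln(1+r₁) ≈ 49.43 → 50 more payments.

59 months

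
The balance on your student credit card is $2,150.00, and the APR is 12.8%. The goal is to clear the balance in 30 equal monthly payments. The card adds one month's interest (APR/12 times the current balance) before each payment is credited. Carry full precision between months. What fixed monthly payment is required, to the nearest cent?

$84.12

Monthly rate r = 12.8%/12 = 1.06667% = 0.0106667.
Level-payment amortization: P = B₀·r / (1 − (1+r)^(−n)) = 2150.00·0.0106667 / (1 − 1.01067^(−30)).
Denominator 1 − (1+r)^(−30) = 0.272619368.
P = 22.9333 / 0.272619368 ≈ 84.12.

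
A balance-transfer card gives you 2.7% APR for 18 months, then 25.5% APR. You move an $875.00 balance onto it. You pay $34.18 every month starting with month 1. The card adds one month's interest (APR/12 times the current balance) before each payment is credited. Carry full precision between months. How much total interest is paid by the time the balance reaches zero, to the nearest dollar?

$56

Promo months 1–18 at r₀ = 2.7%/12 = 0.00225; months 19+ at r₁ = 25.5%/12 = 0.02125.
After month 18: iterate B ← B·(1+r₀) − $34.18 for 18 months → $283.97.
Then at r₁ with $34.18/mo: n₂ = −ln(1 − r₁·B/P)/ln(1+r₁) ≈ 9.24 → 10 more payments.
Total paid = 27·$34.18 + $8.20 = $931.06; interest = $931.06 − $875.00 = $56.06.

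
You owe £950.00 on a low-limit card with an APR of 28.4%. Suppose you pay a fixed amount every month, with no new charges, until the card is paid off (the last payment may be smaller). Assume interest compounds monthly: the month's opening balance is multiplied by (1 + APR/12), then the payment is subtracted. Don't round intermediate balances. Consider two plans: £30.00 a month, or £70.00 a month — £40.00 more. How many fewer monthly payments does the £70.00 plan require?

43 fewer payments

Monthly rate r = 28.4%/12 = 2.36667% = 0.0236667.
At £30.00/mo: n = ⌈−ln(1 − rB₀/P)/ln(1+r)⌉ = 60 payments (last £5.19); total interest = total paid − £950.00 = £825.19.
At £70.00/mo: 17 payments (last £39.58); total interest £209.58.
Payments saved = 60 − 17 = 43.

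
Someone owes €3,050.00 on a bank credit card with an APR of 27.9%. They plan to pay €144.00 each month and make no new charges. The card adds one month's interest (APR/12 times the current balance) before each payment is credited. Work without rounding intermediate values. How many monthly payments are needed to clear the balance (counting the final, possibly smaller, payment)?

30 months

Monthly rate r = 27.9%/12 = 2.325% = 0.02325.
Recurrence: B ← B·(1+r) − €144.00.
Month 1: interest €70.91; balance after payment €2,976.91.
Month 2: interest €69.21; balance after payment €2,902.13.
Closed form: n = −ln(1 − rB₀/P)/ln(1+r) = −ln(0.50755)/ln(1.02325) ≈ 29.506, so the balance reaches zero during payment 30.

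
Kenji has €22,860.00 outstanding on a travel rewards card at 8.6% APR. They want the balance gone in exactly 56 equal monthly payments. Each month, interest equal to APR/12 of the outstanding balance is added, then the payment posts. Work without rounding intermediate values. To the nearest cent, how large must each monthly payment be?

Monthly rate r = 8.6%/12 = 0.716667% = 0.00716667.
Level-payment amortization: P = B₀·r / (1 − (1+r)^(−n)) = 22860.00·0.00716667 / (1 − 1.00717^(−56)).
Denominator 1 − (1+r)^(−56) = 0.329614297.
P = 163.83 / 0.329614297 ≈ 497.04.

€497.04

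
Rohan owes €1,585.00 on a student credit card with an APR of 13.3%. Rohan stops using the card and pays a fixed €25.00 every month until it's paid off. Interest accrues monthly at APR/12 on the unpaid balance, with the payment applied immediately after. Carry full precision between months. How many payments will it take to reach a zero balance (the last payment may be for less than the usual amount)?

Monthly rate r = 13.3%/12 = 1.10833% = 0.0110833.
Recurrence: B ← B·(1+r) − €25.00.
Month 1: interest €17.57; balance after payment €1,577.57.
Month 2: interest €17.48; balance after payment €1,570.05.
Closed form: n = −ln(1 − rB₀/P)/ln(1+r) = −ln(0.29732)/ln(1.01108) ≈ 110.045, so the balance reaches zero during payment 111.

111 payments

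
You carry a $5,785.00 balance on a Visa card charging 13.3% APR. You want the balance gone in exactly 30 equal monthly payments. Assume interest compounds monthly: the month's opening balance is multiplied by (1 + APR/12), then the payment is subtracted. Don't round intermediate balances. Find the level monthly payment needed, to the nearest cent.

Monthly rate r = 13.3%/12 = 1.10833% = 0.0110833.
Level-payment amortization: P = B₀·r / (1 − (1+r)^(−n)) = 5785.00·0.0110833 / (1 − 1.01108^(−30)).
Denominator 1 − (1+r)^(−30) = 0.28155843.
P = 64.1171 / 0.28155843 ≈ 227.72.

$227.72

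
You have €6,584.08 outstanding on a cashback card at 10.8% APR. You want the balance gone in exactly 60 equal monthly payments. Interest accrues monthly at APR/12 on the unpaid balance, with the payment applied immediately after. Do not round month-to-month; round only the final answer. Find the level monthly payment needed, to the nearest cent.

€142.50

Monthly rate r = 10.8%/12 = 0.9% = 0.009.
Level-payment amortization: P = B₀·r / (1 − (1+r)^(−n)) = 6584.08·0.009 / (1 − 1.009^(−60)).
Denominator 1 − (1+r)^(−60) = 0.415842407.
P = 59.2567 / 0.415842407 ≈ 142.50.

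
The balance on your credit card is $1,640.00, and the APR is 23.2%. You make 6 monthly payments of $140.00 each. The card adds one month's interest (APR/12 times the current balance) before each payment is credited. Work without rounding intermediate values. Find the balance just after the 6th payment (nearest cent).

Monthly rate r = 23.2%/12 = 1.93333% = 0.0193333.
Each month: B ← B·(1+r) − $140.00.
Month 1: interest $31.71; balance after payment $1,531.71.
Month 2: interest $29.61; balance after payment $1,421.32.
Month 3: interest $27.48; balance after payment $1,308.80.
Month 4: interest $25.30; balance after payment $1,194.10.
Month 5: interest $23.09; balance after payment $1,077.19.
Month 6: interest $20.83; balance after payment $958.01.

$958.01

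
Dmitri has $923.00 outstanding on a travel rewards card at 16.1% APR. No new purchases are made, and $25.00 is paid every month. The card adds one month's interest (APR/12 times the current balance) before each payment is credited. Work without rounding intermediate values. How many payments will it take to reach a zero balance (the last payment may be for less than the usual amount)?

Monthly rate r = 16.1%/12 = 1.34167% = 0.0134167.
Recurrence: B ← B·(1+r) − $25.00.
Month 1: interest $12.38; balance after payment $910.38.
Month 2: interest $12.21; balance after payment $897.60.
Closed form: n = −ln(1 − rB₀/P)/ln(1+r) = −ln(0.50466)/ln(1.01342) ≈ 51.313, so the balance reaches zero during payment 52.

52 months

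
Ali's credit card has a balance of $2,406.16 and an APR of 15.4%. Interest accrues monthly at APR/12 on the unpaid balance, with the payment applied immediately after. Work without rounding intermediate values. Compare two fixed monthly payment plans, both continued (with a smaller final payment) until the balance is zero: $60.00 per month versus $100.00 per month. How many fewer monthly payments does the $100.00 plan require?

Monthly rate r = 15.4%/12 = 1.28333% = 0.0128333.
At $60.00/mo: n = ⌈−ln(1 − rB₀/P)/ln(1+r)⌉ = 57 payments (last $41.45); total interest = total paid − $2,406.16 = $995.29.
At $100.00/mo: 29 payments (last $96.21); total interest $490.05.
Payments saved = 57 − 29 = 28.

28 fewer payments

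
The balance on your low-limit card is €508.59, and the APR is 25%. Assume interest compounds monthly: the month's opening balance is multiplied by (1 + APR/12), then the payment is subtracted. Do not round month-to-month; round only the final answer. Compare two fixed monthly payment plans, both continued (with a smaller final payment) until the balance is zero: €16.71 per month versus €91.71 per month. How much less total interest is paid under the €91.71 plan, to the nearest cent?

Monthly rate r = 25%/12 = 2.08333% = 0.0208333.
At €16.71/mo: n = ⌈−ln(1 − rB₀/P)/ln(1+r)⌉ = 49 payments (last €12.71); total interest = total paid − €508.59 = €306.20.
At €91.71/mo: 6 payments (last €87.55); total interest €37.51.
Interest saved = €306.20 − €37.51 = €268.69.

€268.69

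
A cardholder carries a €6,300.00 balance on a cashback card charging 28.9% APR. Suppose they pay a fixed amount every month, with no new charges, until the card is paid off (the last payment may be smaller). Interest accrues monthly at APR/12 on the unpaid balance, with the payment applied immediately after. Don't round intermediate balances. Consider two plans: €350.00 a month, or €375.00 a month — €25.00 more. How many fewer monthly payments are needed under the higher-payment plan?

Monthly rate r = 28.9%/12 = 2.40833% = 0.0240833.
At €350.00/mo: n = ⌈−ln(1 − rB₀/P)/ln(1+r)⌉ = 24 payments (last €308.21); total interest = total paid − €6,300.00 = €2,058.21.
At €375.00/mo: 22 payments (last €296.45); total interest €1,871.45.
Payments saved = 24 − 22 = 2.

2 fewer payments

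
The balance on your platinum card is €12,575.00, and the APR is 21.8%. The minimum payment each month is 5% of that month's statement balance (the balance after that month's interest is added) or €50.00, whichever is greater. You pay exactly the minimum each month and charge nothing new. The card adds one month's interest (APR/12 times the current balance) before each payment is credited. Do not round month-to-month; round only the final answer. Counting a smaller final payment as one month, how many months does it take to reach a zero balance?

Monthly rate r = 21.8%/12 = 1.81667% = 0.0181667.
While 5% of the post-interest balance exceeds €50.00, each month B ← (B·(1+r))·(1 − 0.05), i.e. B shrinks by the factor (1+r)·0.95 = 0.96726.
This holds for months 1–77. Entering month 78 the balance is €968.90; 5% of the post-interest balance is now below €50.00, so the flat €50.00 minimum applies from here.
From month 78 a fixed €50.00 at rate r clears €968.90 in 25 more payments. Total: 77 + 25 = 102 months.

102 months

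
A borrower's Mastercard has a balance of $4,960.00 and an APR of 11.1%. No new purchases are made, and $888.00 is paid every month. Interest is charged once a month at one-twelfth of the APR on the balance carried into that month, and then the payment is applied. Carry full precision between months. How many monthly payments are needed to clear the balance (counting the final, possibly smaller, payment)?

6 months

Monthly rate r = 11.1%/12 = 0.925% = 0.00925.
Recurrence: B ← B·(1+r) − $888.00.
Month 1: interest $45.88; balance after payment $4,117.88.
Month 2: interest $38.09; balance after payment $3,267.97.
Month 3: interest $30.23; balance after payment $2,410.20.
Month 4: interest $22.29; balance after payment $1,544.49.
Month 5: interest $14.29; balance after payment $670.78.
Month 6: interest $6.20; balance after payment $0.00.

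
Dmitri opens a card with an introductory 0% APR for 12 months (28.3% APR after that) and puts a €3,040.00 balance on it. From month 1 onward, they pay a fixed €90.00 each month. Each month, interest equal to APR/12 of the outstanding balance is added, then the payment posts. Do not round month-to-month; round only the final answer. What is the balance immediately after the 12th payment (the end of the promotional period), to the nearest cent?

Promo months 1–12 at r₀ = 0%/12 = 0; months 13+ at r₁ = 28.3%/12 = 0.0235833.
After month 12 (no interest yet): B = €3,040.00 − 12·€90.00 = €1,960.00.

€1,960.00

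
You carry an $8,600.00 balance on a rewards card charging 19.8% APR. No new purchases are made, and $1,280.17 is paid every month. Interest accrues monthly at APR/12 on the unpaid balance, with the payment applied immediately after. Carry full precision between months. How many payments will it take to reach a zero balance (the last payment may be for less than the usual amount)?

8 months

Monthly rate r = 19.8%/12 = 1.65% = 0.0165.
Recurrence: B ← B·(1+r) − $1,280.17.
Month 1: interest $141.90; balance after payment $7,461.73.
Month 2: interest $123.12; balance after payment $6,304.68.
Closed form: n = −ln(1 − rB₀/P)/ln(1+r) = −ln(0.88916)/ln(1.0165) ≈ 7.179, so the balance reaches zero during payment 8.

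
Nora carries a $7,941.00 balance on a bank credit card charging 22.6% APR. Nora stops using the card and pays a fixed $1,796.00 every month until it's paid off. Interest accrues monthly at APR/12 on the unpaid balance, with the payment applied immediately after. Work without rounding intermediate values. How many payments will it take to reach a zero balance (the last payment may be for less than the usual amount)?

5 months

Monthly rate r = 22.6%/12 = 1.88333% = 0.0188333.
Recurrence: B ← B·(1+r) − $1,796.00.
Month 1: interest $149.56; balance after payment $6,294.56.
Month 2: interest $118.55; balance after payment $4,617.10.
Month 3: interest $86.96; balance after payment $2,908.06.
Month 4: interest $54.77; balance after payment $1,166.83.
Month 5: interest $21.98; balance after payment $0.00.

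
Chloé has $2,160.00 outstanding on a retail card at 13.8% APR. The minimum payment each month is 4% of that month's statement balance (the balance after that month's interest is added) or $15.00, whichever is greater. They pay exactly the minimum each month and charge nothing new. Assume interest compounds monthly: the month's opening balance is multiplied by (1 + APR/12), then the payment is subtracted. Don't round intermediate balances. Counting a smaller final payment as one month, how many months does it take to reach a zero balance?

Monthly rate r = 13.8%/12 = 1.15% = 0.0115.
While 4% of the post-interest balance exceeds $15.00, each month B ← (B·(1+r))·(1 − 0.04), i.e. B shrinks by the factor (1+r)·0.96 = 0.97104.
This holds for months 1–60. Entering month 61 the balance is $370.41; 4% of the post-interest balance is now below $15.00, so the flat $15.00 minimum applies from here.
From month 61 a fixed $15.00 at rate r clears $370.41 in 30 more payments. Total: 60 + 30 = 90 months.

90 months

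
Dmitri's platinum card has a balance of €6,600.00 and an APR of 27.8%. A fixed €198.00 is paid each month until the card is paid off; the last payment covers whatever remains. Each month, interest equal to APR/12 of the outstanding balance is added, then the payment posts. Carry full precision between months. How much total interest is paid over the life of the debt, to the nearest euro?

Monthly rate r = 27.8%/12 = 2.31667% = 0.0231667.
Payoff takes n = ⌈−ln(1 − rB₀/P)/ln(1+r)⌉ = ⌈64.595⌉ = 65 payments; the last is €118.40.
Total paid = 64·€198.00 + €118.40 = €12,790.40.
Total interest = total paid − principal = €12,790.40 − €6,600.00 = €6,190.40.

€6,190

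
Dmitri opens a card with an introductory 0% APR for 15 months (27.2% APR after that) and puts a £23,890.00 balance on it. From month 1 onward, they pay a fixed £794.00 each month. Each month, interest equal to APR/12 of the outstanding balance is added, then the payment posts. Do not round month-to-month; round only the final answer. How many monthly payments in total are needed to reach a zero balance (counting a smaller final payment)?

Promo months 1–15 at r₀ = 0%/12 = 0; months 16+ at r₁ = 27.2%/12 = 0.0226667.
After month 15 (no interest yet): B = £23,890.00 − 15·£794.00 = £11,980.00.
Then at r₁ with £794.00/mo: n₂ = −ln(1 − r₁·B/P)/ln(1+r₁) ≈ 18.67 → 19 more payments.

34 payments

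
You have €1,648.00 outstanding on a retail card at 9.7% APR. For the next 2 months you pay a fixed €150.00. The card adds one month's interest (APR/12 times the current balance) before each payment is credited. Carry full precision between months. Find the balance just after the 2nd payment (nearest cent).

Monthly rate r = 9.7%/12 = 0.808333% = 0.00808333.
Each month: B ← B·(1+r) − €150.00.
Month 1: interest €13.32; balance after payment €1,511.32.
Month 2: interest €12.22; balance after payment €1,373.54.

€1,373.54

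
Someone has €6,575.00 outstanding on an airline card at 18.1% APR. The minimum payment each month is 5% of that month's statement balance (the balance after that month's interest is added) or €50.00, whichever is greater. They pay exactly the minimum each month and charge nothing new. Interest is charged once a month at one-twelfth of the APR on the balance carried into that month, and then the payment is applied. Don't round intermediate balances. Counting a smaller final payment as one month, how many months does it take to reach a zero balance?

Monthly rate r = 18.1%/12 = 1.50833% = 0.0150833.
While 5% of the post-interest balance exceeds €50.00, each month B ← (B·(1+r))·(1 − 0.05), i.e. B shrinks by the factor (1+r)·0.95 = 0.96433.
This holds for months 1–53. Entering month 54 the balance is €959.04; 5% of the post-interest balance is now below €50.00, so the flat €50.00 minimum applies from here.
From month 54 a fixed €50.00 at rate r clears €959.04 in 23 more payments. Total: 53 + 23 = 76 months.

76 months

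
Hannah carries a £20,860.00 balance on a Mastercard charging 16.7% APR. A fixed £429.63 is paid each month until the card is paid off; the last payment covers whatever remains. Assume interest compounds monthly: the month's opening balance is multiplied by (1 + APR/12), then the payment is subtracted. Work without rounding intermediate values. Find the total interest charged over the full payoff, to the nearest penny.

£14,146.34

Monthly rate r = 16.7%/12 = 1.39167% = 0.0139167.
Payoff takes n = ⌈−ln(1 − rB₀/P)/ln(1+r)⌉ = ⌈81.478⌉ = 82 payments; the last is £206.31.
Total paid = 81·£429.63 + £206.31 = £35,006.34.
Total interest = total paid − principal = £35,006.34 − £20,860.00 = £14,146.34.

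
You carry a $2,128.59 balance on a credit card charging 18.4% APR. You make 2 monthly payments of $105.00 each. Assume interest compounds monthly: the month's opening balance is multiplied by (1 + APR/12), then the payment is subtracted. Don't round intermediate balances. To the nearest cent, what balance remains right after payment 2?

$1,982.76

Monthly rate r = 18.4%/12 = 1.53333% = 0.0153333.
Each month: B ← B·(1+r) − $105.00.
Month 1: interest $32.64; balance after payment $2,056.23.
Month 2: interest $31.53; balance after payment $1,982.76.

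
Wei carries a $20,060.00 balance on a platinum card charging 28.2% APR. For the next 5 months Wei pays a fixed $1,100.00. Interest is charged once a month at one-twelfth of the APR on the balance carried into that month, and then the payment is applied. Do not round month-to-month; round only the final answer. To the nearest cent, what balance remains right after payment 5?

$16,765.82

Monthly rate r = 28.2%/12 = 2.35% = 0.0235.
Each month: B ← B·(1+r) − $1,100.00.
Month 1: interest $471.41; balance after payment $19,431.41.
Month 2: interest $456.64; balance after payment $18,788.05.
Month 3: interest $441.52; balance after payment $18,129.57.
Month 4: interest $426.04; balance after payment $17,455.61.
Month 5: interest $410.21; balance after payment $16,765.82.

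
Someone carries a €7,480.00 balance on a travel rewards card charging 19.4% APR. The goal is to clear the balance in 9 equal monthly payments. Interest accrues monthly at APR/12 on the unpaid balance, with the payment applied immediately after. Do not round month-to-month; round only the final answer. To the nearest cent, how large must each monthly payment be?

€899.73

Monthly rate r = 19.4%/12 = 1.61667% = 0.0161667.
Level-payment amortization: P = B₀·r / (1 − (1+r)^(−n)) = 7480.00·0.0161667 / (1 − 1.01617^(−9)).
Denominator 1 − (1+r)^(−9) = 0.134403487.
P = 120.927 / 0.134403487 ≈ 899.73.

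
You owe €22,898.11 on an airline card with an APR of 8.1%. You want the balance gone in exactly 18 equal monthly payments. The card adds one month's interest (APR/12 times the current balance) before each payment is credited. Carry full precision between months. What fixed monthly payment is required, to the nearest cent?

€1,355.25

Monthly rate r = 8.1%/12 = 0.675% = 0.00675.
Level-payment amortization: P = B₀·r / (1 − (1+r)^(−n)) = 22898.11·0.00675 / (1 − 1.00675^(−18)).
Denominator 1 − (1+r)^(−18) = 0.114047351.
P = 154.562 / 0.114047351 ≈ 1355.25.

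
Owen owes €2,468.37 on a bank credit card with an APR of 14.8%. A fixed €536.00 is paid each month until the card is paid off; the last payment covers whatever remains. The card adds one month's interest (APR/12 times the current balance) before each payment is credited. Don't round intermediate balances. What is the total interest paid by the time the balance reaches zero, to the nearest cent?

€89.09

Monthly rate r = 14.8%/12 = 1.23333% = 0.0123333.
Payoff takes n = ⌈−ln(1 − rB₀/P)/ln(1+r)⌉ = ⌈4.770⌉ = 5 payments; the last is €413.46.
Total paid = 4·€536.00 + €413.46 = €2,557.46.
Total interest = total paid − principal = €2,557.46 − €2,468.37 = €89.09.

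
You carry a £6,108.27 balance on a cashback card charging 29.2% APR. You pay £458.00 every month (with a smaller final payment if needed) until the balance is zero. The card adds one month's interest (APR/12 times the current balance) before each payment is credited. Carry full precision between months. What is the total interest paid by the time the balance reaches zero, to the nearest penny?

Monthly rate r = 29.2%/12 = 2.43333% = 0.0243333.
Payoff takes n = ⌈−ln(1 − rB₀/P)/ln(1+r)⌉ = ⌈16.319⌉ = 17 payments; the last is £147.39.
Total paid = 16·£458.00 + £147.39 = £7,475.39.
Total interest = total paid − principal = £7,475.39 − £6,108.27 = £1,367.12.

£1,367.12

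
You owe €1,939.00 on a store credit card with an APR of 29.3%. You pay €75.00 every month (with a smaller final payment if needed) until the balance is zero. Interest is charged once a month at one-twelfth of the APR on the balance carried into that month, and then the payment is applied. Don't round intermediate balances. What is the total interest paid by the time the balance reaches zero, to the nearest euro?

Monthly rate r = 29.3%/12 = 2.44167% = 0.0244167.
Payoff takes n = ⌈−ln(1 − rB₀/P)/ln(1+r)⌉ = ⌈41.356⌉ = 42 payments; the last is €26.90.
Total paid = 41·€75.00 + €26.90 = €3,101.90.
Total interest = total paid − principal = €3,101.90 − €1,939.00 = €1,162.90.

€1,163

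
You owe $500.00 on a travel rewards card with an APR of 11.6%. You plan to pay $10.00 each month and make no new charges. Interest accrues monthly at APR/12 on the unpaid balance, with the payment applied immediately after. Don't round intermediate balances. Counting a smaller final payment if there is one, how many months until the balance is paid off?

Monthly rate r = 11.6%/12 = 0.966667% = 0.00966667.
Recurrence: B ← B·(1+r) − $10.00.
Month 1: interest $4.83; balance after payment $494.83.
Month 2: interest $4.78; balance after payment $489.62.
Closed form: n = −ln(1 − rB₀/P)/ln(1+r) = −ln(0.51667)/ln(1.00967) ≈ 68.642, so the balance reaches zero during payment 69.

69 months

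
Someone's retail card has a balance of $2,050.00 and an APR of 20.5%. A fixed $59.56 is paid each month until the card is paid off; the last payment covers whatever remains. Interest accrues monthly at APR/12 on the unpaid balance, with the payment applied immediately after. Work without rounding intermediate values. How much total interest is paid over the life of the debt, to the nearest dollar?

$1,068

Monthly rate r = 20.5%/12 = 1.70833% = 0.0170833.
Payoff takes n = ⌈−ln(1 − rB₀/P)/ln(1+r)⌉ = ⌈52.347⌉ = 53 payments; the last is $20.80.
Total paid = 52·$59.56 + $20.80 = $3,117.92.
Total interest = total paid − principal = $3,117.92 − $2,050.00 = $1,067.92.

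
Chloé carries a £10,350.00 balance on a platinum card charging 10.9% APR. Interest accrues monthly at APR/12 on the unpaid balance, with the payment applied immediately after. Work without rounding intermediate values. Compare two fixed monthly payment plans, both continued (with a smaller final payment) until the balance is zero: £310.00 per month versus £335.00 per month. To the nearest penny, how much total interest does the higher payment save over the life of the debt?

Monthly rate r = 10.9%/12 = 0.908333% = 0.00908333.
At £310.00/mo: n = ⌈−ln(1 − rB₀/P)/ln(1+r)⌉ = 40 payments (last £298.35); total interest = total paid − £10,350.00 = £2,038.35.
At £335.00/mo: 37 payments (last £143.44); total interest £1,853.44.
Interest saved = £2,038.35 − £1,853.44 = £184.91.

£184.91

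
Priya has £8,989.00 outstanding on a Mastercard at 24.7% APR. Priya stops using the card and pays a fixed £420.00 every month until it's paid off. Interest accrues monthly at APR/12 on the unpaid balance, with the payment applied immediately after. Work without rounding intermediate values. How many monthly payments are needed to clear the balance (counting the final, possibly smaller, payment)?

Monthly rate r = 24.7%/12 = 2.05833% = 0.0205833.
Recurrence: B ← B·(1+r) − £420.00.
Month 1: interest £185.02; balance after payment £8,754.02.
Month 2: interest £180.19; balance after payment £8,514.21.
Closed form: n = −ln(1 − rB₀/P)/ln(1+r) = −ln(0.55947)/ln(1.02058) ≈ 28.505, so the balance reaches zero during payment 29.

29 payments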